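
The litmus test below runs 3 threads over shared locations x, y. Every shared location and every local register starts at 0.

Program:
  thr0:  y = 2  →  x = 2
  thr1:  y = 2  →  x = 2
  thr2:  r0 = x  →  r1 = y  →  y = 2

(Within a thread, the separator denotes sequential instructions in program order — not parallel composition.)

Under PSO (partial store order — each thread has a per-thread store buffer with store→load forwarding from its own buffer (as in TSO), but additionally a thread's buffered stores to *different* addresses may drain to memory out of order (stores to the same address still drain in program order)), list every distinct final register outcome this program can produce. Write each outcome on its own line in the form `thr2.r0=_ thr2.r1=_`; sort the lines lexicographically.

outcome vector order: (thr2.r0,thr2.r1)
|PSO outcomes| = 4

thr2.r0=0 thr2.r1=0
thr2.r0=0 thr2.r1=2
thr2.r0=2 thr2.r1=0
thr2.r0=2 thr2.r1=2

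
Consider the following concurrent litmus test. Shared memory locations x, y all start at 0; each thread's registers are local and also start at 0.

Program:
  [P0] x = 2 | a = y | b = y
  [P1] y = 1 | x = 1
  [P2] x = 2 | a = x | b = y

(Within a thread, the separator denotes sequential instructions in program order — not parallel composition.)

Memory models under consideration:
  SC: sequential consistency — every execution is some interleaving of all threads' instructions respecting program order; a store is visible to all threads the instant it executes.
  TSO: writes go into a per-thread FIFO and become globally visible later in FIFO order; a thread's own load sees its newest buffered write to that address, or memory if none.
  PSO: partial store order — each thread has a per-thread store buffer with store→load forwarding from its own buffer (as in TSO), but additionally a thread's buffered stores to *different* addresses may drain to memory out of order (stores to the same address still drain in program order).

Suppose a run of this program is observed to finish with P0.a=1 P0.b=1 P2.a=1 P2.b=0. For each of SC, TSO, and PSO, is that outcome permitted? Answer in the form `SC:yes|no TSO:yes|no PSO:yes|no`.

SC:no TSO:no PSO:yes

outcome vector order: (P0.a,P0.b,P2.a,P2.b)
[SC] allowed = {0011 0020 0021 0111 0120 0121 1111 1120 1121}
[TSO] allowed = {0011 0020 0021 0111 0120 0121 1111 1120 1121}
[PSO] allowed = {0010 0011 0020 0021 0110 0111 0120 0121 1110 1111 1120 1121}
target 1110 ∈ {PSO}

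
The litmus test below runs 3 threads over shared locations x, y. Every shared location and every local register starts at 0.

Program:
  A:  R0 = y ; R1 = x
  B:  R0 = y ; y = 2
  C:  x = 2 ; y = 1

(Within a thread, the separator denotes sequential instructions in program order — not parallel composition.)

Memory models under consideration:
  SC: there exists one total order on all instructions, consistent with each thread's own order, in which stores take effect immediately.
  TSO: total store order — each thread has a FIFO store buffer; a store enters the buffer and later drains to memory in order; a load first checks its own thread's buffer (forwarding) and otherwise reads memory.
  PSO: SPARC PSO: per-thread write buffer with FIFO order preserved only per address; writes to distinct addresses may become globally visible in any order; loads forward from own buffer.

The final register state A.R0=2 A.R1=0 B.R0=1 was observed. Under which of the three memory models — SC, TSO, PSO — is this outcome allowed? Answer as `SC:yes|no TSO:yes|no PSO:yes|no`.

outcome vector order: (A.R0,A.R1,B.R0)
under SC → <0 0 0>; <0 0 1>; <0 2 0>; <0 2 1>; <1 2 0>; <1 2 1>; <2 0 0>; <2 2 0>; <2 2 1>
under TSO → <0 0 0>; <0 0 1>; <0 2 0>; <0 2 1>; <1 2 0>; <1 2 1>; <2 0 0>; <2 2 0>; <2 2 1>
under PSO → <0 0 0>; <0 0 1>; <0 2 0>; <0 2 1>; <1 0 0>; <1 0 1>; <1 2 0>; <1 2 1>; <2 0 0>; <2 0 1>; <2 2 0>; <2 2 1>
target <2 0 1> ∈ {PSO}

SC:no TSO:no PSO:yes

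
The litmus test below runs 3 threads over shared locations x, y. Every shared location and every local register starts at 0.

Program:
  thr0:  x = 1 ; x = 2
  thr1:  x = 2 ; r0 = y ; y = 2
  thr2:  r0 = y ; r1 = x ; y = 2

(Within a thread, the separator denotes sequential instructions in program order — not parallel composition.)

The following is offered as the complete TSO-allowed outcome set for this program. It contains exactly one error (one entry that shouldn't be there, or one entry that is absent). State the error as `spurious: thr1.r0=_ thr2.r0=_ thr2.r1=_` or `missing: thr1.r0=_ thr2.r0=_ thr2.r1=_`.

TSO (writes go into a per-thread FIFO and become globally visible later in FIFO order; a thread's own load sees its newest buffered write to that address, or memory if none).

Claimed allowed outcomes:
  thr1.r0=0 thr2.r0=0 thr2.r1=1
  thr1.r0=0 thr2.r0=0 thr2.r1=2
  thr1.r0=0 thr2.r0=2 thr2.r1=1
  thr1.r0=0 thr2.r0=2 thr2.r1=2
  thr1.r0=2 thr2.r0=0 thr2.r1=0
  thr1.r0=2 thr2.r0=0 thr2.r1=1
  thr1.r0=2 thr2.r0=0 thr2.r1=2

outcome vector order: (thr1.r0,thr2.r0,thr2.r1)
TSO (8): 0/0/0; 0/0/1; 0/0/2; 0/2/1; 0/2/2; 2/0/0; 2/0/1; 2/0/2
TSO∖claimed = {0/0/0}

missing: thr1.r0=0 thr2.r0=0 thr2.r1=0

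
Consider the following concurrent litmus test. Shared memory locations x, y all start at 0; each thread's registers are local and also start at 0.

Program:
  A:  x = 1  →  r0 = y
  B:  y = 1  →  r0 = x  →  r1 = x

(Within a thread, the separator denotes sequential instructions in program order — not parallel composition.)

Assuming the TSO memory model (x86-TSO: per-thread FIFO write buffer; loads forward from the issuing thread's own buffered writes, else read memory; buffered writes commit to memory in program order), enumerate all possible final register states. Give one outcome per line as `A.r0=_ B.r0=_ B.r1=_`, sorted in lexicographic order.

outcome vector order: (A.r0,B.r0,B.r1)
|TSO outcomes| = 6

A.r0=0 B.r0=0 B.r1=0
A.r0=0 B.r0=0 B.r1=1
A.r0=0 B.r0=1 B.r1=1
A.r0=1 B.r0=0 B.r1=0
A.r0=1 B.r0=0 B.r1=1
A.r0=1 B.r0=1 B.r1=1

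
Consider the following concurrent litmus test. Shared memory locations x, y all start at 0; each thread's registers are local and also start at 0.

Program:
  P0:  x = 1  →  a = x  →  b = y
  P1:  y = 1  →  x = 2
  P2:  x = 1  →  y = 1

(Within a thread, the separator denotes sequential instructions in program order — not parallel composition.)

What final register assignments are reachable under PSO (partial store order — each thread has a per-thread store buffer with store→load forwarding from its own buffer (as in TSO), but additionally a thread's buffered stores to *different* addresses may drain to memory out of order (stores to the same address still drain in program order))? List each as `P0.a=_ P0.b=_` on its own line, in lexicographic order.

outcome vector order: (P0.a,P0.b)
|PSO outcomes| = 4

P0.a=1 P0.b=0
P0.a=1 P0.b=1
P0.a=2 P0.b=0
P0.a=2 P0.b=1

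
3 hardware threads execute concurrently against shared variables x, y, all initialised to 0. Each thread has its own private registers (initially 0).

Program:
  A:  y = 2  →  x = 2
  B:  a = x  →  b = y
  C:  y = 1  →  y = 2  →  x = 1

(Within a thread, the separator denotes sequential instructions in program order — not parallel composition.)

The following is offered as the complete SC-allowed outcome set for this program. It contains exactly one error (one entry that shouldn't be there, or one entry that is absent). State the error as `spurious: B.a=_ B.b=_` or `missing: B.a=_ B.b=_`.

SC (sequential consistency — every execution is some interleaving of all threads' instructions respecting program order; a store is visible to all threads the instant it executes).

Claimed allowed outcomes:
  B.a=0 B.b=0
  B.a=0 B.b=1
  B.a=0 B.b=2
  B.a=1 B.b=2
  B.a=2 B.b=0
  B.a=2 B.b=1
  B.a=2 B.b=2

spurious: B.a=2 B.b=0

outcome vector order: (B.a,B.b)
[SC] allowed = {<0 0> <0 1> <0 2> <1 2> <2 1> <2 2>}
claimed∖SC = {<2 0>}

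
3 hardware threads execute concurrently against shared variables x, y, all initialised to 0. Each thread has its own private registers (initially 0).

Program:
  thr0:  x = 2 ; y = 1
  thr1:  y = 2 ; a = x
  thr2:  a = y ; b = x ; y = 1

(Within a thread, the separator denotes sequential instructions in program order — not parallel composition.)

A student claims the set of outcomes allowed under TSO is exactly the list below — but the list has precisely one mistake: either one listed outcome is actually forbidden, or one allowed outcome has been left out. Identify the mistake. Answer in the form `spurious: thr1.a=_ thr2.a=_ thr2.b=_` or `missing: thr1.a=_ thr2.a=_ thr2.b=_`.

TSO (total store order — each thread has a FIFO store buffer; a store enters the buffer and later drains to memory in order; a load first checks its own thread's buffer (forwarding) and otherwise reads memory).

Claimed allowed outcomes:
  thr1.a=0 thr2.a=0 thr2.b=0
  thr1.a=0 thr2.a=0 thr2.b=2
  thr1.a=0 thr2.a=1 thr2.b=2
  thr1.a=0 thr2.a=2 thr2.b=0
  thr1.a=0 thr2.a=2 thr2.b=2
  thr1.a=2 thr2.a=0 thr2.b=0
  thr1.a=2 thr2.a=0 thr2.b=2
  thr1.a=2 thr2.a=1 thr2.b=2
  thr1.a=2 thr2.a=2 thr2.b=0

missing: thr1.a=2 thr2.a=2 thr2.b=2

outcome vector order: (thr1.a,thr2.a,thr2.b)
TSO (10): 000; 002; 012; 020; 022; 200; 202; 212; 220; 222
TSO∖claimed = {222}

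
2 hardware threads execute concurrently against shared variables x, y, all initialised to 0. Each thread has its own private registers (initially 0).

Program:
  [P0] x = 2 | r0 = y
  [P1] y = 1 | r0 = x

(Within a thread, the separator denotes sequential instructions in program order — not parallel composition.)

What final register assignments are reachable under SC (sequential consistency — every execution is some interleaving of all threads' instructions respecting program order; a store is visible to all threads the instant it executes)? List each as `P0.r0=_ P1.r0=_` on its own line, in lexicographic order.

outcome vector order: (P0.r0,P1.r0)
|SC outcomes| = 3

P0.r0=0 P1.r0=2
P0.r0=1 P1.r0=0
P0.r0=1 P1.r0=2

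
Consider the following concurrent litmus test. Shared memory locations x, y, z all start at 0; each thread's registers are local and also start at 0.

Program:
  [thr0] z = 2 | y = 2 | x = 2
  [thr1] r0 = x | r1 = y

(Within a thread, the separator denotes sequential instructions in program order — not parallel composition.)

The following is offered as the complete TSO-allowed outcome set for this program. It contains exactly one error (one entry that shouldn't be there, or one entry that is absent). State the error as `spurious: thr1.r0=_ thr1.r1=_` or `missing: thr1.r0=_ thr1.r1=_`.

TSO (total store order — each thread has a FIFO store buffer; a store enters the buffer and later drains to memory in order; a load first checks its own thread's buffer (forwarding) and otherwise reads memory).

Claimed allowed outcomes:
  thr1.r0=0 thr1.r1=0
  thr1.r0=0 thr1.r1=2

missing: thr1.r0=2 thr1.r1=2

outcome vector order: (thr1.r0,thr1.r1)
TSO (3): <0 0> <0 2> <2 2>
TSO∖claimed = {<2 2>}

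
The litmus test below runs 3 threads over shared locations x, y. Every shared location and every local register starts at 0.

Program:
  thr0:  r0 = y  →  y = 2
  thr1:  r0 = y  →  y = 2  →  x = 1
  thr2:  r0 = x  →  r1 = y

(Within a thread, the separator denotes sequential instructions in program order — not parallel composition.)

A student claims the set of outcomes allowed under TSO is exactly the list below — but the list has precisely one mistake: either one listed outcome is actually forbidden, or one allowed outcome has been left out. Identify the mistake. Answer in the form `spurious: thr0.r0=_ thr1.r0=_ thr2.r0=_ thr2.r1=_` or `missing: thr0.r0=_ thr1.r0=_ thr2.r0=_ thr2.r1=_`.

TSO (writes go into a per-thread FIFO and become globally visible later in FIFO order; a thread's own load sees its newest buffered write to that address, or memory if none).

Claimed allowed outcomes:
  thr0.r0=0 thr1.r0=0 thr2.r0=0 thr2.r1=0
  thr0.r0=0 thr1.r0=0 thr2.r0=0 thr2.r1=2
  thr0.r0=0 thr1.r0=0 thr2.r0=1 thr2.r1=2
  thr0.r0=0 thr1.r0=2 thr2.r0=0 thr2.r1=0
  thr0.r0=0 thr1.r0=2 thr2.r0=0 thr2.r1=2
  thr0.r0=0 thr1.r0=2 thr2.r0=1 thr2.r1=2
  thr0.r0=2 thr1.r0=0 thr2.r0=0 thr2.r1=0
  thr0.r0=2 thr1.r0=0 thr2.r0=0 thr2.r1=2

outcome vector order: (thr0.r0,thr1.r0,thr2.r0,thr2.r1)
[TSO] allowed = {0000, 0002, 0012, 0200, 0202, 0212, 2000, 2002, 2012}
TSO∖claimed = {2012}

missing: thr0.r0=2 thr1.r0=0 thr2.r0=1 thr2.r1=2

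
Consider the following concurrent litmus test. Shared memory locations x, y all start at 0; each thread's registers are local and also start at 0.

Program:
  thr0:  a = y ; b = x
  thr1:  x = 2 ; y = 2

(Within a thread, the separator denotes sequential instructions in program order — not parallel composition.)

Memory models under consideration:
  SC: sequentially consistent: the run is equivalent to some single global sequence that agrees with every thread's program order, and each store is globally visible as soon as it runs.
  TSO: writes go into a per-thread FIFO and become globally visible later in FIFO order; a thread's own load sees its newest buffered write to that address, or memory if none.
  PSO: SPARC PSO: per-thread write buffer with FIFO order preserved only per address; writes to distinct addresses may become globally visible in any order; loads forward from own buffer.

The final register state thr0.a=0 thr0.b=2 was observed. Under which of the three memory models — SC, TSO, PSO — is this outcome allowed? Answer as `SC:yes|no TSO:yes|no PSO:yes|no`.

SC:yes TSO:yes PSO:yes

outcome vector order: (thr0.a,thr0.b)
SC (3): <0 0> <0 2> <2 2>
TSO (3): <0 0> <0 2> <2 2>
PSO (4): <0 0> <0 2> <2 0> <2 2>
target <0 2> ∈ {SC,TSO,PSO}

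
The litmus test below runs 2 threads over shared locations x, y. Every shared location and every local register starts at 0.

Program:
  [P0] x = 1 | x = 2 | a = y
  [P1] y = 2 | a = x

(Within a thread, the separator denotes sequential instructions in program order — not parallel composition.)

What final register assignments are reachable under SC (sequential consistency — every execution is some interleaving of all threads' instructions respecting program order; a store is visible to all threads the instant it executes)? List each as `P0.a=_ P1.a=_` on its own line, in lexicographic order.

outcome vector order: (P0.a,P1.a)
|SC outcomes| = 4

P0.a=0 P1.a=2
P0.a=2 P1.a=0
P0.a=2 P1.a=1
P0.a=2 P1.a=2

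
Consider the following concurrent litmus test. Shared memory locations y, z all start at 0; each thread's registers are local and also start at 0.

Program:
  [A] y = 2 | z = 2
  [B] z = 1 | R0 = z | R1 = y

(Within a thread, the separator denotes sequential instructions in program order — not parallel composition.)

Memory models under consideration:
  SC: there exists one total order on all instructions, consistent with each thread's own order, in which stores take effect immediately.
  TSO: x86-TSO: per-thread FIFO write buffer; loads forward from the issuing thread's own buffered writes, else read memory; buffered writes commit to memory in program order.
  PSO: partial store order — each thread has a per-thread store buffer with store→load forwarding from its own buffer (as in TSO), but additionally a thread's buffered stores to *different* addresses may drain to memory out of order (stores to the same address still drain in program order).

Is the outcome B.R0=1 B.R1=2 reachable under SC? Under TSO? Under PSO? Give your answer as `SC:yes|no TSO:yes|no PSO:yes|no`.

outcome vector order: (B.R0,B.R1)
under SC → 10; 12; 22
under TSO → 10; 12; 22
under PSO → 10; 12; 20; 22
target 12 ∈ {SC,TSO,PSO}

SC:yes TSO:yes PSO:yes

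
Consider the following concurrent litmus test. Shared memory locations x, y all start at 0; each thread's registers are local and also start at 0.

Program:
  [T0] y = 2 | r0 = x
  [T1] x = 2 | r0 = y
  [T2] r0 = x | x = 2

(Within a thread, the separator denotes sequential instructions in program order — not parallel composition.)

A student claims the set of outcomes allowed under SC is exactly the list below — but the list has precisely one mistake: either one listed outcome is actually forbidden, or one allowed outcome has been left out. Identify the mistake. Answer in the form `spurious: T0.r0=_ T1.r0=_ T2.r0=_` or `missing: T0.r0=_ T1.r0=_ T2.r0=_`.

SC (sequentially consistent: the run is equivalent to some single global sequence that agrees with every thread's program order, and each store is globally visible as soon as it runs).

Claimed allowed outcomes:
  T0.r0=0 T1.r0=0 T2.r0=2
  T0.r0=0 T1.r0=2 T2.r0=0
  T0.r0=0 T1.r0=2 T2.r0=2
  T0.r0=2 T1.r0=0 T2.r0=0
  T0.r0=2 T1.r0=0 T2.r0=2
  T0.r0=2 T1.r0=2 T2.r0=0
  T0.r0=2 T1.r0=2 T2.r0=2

outcome vector order: (T0.r0,T1.r0,T2.r0)
SC (6): 0/2/0 0/2/2 2/0/0 2/0/2 2/2/0 2/2/2
claimed∖SC = {0/0/2}

spurious: T0.r0=0 T1.r0=0 T2.r0=2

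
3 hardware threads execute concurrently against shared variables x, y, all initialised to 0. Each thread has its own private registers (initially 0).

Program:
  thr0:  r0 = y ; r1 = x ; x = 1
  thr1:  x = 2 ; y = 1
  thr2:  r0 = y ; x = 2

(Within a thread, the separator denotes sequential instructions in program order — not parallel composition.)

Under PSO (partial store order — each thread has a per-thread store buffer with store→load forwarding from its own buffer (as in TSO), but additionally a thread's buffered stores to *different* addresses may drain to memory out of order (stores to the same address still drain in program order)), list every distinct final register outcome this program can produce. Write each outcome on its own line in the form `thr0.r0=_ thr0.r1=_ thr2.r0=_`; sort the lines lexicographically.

outcome vector order: (thr0.r0,thr0.r1,thr2.r0)
|PSO outcomes| = 8

thr0.r0=0 thr0.r1=0 thr2.r0=0
thr0.r0=0 thr0.r1=0 thr2.r0=1
thr0.r0=0 thr0.r1=2 thr2.r0=0
thr0.r0=0 thr0.r1=2 thr2.r0=1
thr0.r0=1 thr0.r1=0 thr2.r0=0
thr0.r0=1 thr0.r1=0 thr2.r0=1
thr0.r0=1 thr0.r1=2 thr2.r0=0
thr0.r0=1 thr0.r1=2 thr2.r0=1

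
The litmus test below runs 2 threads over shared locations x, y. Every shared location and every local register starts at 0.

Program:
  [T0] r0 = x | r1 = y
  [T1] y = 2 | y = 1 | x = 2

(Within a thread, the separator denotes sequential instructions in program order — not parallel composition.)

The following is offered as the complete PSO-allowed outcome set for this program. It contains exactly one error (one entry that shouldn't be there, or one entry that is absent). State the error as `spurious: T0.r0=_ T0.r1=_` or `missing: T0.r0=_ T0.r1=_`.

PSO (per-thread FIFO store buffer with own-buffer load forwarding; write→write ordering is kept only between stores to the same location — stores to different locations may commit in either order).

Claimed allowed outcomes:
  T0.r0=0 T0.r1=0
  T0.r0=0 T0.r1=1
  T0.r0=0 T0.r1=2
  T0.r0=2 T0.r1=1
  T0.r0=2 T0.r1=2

missing: T0.r0=2 T0.r1=0

outcome vector order: (T0.r0,T0.r1)
[PSO] allowed = {00, 01, 02, 20, 21, 22}
PSO∖claimed = {20}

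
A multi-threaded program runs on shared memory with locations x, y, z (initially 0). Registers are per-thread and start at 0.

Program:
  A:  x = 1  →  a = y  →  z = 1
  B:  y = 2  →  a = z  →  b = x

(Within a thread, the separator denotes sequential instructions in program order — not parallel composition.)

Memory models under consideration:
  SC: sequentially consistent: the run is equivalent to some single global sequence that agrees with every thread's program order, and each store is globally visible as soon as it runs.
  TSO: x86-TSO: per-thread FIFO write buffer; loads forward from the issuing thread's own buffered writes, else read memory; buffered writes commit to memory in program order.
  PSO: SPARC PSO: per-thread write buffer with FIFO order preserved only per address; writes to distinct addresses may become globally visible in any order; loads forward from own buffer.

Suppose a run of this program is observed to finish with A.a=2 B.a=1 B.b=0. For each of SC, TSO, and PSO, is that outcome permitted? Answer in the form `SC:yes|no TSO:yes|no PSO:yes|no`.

outcome vector order: (A.a,B.a,B.b)
under SC → 001; 011; 200; 201; 211
under TSO → 000; 001; 011; 200; 201; 211
under PSO → 000; 001; 010; 011; 200; 201; 210; 211
target 210 ∈ {PSO}

SC:no TSO:no PSO:yes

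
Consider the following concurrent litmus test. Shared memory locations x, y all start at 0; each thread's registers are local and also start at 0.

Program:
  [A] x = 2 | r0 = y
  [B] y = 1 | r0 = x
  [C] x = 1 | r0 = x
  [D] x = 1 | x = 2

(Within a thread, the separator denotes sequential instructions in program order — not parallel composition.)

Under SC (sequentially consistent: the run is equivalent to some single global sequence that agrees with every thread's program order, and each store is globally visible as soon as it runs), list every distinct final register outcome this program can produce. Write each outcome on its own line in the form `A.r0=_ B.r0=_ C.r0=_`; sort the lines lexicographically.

A.r0=0 B.r0=1 C.r0=1
A.r0=0 B.r0=1 C.r0=2
A.r0=0 B.r0=2 C.r0=1
A.r0=0 B.r0=2 C.r0=2
A.r0=1 B.r0=0 C.r0=1
A.r0=1 B.r0=0 C.r0=2
A.r0=1 B.r0=1 C.r0=1
A.r0=1 B.r0=1 C.r0=2
A.r0=1 B.r0=2 C.r0=1
A.r0=1 B.r0=2 C.r0=2

outcome vector order: (A.r0,B.r0,C.r0)
|SC outcomes| = 10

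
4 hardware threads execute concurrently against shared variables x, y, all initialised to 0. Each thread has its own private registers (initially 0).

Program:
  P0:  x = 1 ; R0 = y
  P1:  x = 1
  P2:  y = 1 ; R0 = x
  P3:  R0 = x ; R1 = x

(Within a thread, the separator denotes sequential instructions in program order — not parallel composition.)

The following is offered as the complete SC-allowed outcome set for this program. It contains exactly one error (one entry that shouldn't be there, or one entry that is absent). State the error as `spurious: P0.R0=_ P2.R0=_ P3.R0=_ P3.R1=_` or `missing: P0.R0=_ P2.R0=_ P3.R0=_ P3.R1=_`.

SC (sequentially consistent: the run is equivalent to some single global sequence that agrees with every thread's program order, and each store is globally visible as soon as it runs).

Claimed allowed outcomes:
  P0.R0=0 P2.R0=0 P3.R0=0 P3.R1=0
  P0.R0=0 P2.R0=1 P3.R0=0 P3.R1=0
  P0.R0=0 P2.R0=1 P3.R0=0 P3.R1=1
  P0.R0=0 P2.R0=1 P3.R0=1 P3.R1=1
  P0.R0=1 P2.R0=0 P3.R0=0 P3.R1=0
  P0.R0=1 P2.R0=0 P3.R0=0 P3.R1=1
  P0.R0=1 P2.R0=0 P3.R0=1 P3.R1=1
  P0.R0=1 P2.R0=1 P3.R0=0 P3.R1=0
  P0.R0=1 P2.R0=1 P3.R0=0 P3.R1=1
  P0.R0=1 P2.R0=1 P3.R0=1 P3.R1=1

spurious: P0.R0=0 P2.R0=0 P3.R0=0 P3.R1=0

outcome vector order: (P0.R0,P2.R0,P3.R0,P3.R1)
[SC] allowed = {0/1/0/0 0/1/0/1 0/1/1/1 1/0/0/0 1/0/0/1 1/0/1/1 1/1/0/0 1/1/0/1 1/1/1/1}
claimed∖SC = {0/0/0/0}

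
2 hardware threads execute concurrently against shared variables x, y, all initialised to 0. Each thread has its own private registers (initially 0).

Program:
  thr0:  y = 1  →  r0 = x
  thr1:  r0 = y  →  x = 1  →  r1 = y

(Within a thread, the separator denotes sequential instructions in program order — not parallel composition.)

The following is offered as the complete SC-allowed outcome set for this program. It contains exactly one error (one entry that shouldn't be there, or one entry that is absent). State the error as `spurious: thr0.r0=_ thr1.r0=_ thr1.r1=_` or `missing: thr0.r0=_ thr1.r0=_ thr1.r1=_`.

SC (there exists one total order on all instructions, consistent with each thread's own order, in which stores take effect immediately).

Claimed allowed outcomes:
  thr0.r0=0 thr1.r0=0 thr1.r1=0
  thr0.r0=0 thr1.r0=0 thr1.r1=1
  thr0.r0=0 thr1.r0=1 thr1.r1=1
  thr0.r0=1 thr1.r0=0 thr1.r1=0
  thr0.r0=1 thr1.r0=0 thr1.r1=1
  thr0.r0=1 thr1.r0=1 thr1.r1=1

outcome vector order: (thr0.r0,thr1.r0,thr1.r1)
SC: 5 outcomes — {(0,0,1); (0,1,1); (1,0,0); (1,0,1); (1,1,1)}
claimed∖SC = {(0,0,0)}

spurious: thr0.r0=0 thr1.r0=0 thr1.r1=0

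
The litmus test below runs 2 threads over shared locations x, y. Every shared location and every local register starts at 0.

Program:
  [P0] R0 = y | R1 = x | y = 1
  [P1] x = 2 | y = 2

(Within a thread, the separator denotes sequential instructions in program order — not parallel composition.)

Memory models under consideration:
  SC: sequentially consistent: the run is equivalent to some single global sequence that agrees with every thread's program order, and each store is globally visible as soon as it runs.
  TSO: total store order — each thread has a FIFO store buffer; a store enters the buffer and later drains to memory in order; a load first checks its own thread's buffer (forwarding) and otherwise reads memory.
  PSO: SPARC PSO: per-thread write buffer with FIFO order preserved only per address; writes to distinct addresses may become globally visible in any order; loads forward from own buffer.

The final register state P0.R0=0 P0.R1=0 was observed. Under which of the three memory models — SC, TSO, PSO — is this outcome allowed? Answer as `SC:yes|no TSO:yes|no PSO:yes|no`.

outcome vector order: (P0.R0,P0.R1)
SC: 3 outcomes — {0/0; 0/2; 2/2}
TSO: 3 outcomes — {0/0; 0/2; 2/2}
PSO: 4 outcomes — {0/0; 0/2; 2/0; 2/2}
target 0/0 ∈ {SC,TSO,PSO}

SC:yes TSO:yes PSO:yes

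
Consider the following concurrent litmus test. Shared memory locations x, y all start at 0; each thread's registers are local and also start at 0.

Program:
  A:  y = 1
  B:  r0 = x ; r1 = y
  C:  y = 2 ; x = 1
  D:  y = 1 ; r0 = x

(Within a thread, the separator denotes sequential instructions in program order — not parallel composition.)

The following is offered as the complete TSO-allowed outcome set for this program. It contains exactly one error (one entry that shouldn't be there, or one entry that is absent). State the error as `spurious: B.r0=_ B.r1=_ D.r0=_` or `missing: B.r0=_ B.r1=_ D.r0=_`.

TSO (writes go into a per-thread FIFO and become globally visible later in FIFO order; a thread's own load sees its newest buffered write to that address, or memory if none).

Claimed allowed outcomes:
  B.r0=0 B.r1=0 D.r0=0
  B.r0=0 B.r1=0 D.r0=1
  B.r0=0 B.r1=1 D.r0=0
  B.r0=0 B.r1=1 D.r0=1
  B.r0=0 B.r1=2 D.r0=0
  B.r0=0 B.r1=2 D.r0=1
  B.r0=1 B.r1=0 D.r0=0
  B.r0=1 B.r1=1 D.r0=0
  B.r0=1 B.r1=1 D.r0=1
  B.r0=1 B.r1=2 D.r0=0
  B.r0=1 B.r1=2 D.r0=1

outcome vector order: (B.r0,B.r1,D.r0)
TSO: 10 outcomes — {0/0/0, 0/0/1, 0/1/0, 0/1/1, 0/2/0, 0/2/1, 1/1/0, 1/1/1, 1/2/0, 1/2/1}
claimed∖TSO = {1/0/0}

spurious: B.r0=1 B.r1=0 D.r0=0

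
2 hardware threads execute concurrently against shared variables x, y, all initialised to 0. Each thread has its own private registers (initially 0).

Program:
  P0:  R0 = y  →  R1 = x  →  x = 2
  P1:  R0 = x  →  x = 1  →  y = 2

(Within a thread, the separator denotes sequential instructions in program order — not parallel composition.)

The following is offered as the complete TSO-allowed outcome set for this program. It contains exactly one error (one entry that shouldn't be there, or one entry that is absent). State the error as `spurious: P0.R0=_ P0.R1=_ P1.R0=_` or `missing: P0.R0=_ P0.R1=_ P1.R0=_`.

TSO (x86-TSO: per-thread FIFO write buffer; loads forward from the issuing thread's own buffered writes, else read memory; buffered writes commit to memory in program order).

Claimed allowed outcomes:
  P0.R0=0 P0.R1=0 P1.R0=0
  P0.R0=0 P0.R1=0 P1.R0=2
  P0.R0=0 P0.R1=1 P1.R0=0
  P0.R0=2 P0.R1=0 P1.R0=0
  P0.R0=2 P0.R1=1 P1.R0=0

spurious: P0.R0=2 P0.R1=0 P1.R0=0

outcome vector order: (P0.R0,P0.R1,P1.R0)
TSO (4): <0 0 0> <0 0 2> <0 1 0> <2 1 0>
claimed∖TSO = {<2 0 0>}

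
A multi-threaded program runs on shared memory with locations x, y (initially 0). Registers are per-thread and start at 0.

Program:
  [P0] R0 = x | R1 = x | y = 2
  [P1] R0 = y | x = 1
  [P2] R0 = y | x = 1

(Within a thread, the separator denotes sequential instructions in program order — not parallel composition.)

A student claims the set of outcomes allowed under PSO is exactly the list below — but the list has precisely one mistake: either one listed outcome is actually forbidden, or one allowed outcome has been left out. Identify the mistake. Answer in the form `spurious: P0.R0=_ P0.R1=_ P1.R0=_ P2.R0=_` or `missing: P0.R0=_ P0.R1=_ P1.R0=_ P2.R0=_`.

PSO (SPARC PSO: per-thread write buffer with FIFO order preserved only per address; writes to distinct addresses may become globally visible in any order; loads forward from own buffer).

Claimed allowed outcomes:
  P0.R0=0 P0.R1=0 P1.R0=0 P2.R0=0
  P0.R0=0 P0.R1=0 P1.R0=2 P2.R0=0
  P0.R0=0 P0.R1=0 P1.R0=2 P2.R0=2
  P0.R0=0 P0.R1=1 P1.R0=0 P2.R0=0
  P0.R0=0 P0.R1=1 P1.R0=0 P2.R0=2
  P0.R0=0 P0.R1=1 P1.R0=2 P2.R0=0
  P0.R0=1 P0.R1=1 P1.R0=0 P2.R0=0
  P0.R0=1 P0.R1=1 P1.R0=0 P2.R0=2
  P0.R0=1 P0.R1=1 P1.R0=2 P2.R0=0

outcome vector order: (P0.R0,P0.R1,P1.R0,P2.R0)
[PSO] allowed = {0000; 0002; 0020; 0022; 0100; 0102; 0120; 1100; 1102; 1120}
PSO∖claimed = {0002}

missing: P0.R0=0 P0.R1=0 P1.R0=0 P2.R0=2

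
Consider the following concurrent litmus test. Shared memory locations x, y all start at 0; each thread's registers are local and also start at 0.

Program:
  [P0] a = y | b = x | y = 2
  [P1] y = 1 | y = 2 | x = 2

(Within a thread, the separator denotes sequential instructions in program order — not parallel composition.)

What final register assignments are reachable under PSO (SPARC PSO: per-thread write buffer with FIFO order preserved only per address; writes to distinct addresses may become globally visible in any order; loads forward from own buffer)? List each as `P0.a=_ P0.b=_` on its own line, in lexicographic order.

P0.a=0 P0.b=0
P0.a=0 P0.b=2
P0.a=1 P0.b=0
P0.a=1 P0.b=2
P0.a=2 P0.b=0
P0.a=2 P0.b=2

outcome vector order: (P0.a,P0.b)
|PSO outcomes| = 6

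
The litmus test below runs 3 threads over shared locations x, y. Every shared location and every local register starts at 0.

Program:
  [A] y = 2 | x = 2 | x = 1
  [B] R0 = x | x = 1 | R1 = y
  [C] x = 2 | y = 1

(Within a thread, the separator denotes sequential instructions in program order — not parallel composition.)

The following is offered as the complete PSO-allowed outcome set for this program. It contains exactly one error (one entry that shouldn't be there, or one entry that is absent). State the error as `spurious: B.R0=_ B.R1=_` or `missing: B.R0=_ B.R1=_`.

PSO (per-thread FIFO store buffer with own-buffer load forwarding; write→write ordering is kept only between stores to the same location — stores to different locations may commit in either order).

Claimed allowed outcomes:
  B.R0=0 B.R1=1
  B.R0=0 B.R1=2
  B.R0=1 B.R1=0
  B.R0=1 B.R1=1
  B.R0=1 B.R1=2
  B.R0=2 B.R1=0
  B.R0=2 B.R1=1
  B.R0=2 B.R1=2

outcome vector order: (B.R0,B.R1)
[PSO] allowed = {<0 0>, <0 1>, <0 2>, <1 0>, <1 1>, <1 2>, <2 0>, <2 1>, <2 2>}
PSO∖claimed = {<0 0>}

missing: B.R0=0 B.R1=0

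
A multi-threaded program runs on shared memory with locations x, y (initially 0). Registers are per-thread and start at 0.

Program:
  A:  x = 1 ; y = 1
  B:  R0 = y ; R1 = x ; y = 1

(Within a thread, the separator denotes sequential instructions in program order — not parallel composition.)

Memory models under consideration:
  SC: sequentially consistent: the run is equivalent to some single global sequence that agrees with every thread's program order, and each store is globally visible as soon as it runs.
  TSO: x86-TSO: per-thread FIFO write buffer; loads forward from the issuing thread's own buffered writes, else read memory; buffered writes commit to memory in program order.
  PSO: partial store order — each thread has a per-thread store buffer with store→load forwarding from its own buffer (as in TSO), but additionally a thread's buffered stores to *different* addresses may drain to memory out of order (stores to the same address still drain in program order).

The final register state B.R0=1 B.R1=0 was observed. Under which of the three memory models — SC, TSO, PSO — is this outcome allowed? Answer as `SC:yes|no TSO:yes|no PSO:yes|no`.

SC:no TSO:no PSO:yes

outcome vector order: (B.R0,B.R1)
[SC] allowed = {0/0 0/1 1/1}
[TSO] allowed = {0/0 0/1 1/1}
[PSO] allowed = {0/0 0/1 1/0 1/1}
target 1/0 ∈ {PSO}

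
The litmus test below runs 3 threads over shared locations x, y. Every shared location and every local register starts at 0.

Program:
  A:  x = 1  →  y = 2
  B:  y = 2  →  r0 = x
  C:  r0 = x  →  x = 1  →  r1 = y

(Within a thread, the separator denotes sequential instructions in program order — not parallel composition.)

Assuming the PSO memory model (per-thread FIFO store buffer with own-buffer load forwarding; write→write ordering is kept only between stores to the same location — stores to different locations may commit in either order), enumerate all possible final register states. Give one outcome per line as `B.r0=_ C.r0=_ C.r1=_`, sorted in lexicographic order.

outcome vector order: (B.r0,C.r0,C.r1)
|PSO outcomes| = 8

B.r0=0 C.r0=0 C.r1=0
B.r0=0 C.r0=0 C.r1=2
B.r0=0 C.r0=1 C.r1=0
B.r0=0 C.r0=1 C.r1=2
B.r0=1 C.r0=0 C.r1=0
B.r0=1 C.r0=0 C.r1=2
B.r0=1 C.r0=1 C.r1=0
B.r0=1 C.r0=1 C.r1=2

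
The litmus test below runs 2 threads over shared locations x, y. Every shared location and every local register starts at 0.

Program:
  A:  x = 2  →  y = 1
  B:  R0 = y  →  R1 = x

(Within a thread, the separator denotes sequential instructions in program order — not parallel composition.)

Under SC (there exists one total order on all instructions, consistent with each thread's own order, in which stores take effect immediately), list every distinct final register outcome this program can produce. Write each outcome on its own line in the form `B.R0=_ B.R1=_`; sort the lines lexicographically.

outcome vector order: (B.R0,B.R1)
|SC outcomes| = 3

B.R0=0 B.R1=0
B.R0=0 B.R1=2
B.R0=1 B.R1=2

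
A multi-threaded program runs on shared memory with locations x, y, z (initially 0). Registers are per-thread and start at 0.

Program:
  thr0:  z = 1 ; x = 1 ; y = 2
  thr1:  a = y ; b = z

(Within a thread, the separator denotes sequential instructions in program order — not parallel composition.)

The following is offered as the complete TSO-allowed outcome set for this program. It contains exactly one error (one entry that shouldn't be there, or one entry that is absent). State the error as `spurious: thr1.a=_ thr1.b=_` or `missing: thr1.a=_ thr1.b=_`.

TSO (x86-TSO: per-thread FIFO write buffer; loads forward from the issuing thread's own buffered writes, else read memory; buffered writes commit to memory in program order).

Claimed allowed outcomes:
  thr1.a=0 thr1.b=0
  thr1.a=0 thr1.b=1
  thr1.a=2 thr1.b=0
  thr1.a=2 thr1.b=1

spurious: thr1.a=2 thr1.b=0

outcome vector order: (thr1.a,thr1.b)
[TSO] allowed = {(0,0); (0,1); (2,1)}
claimed∖TSO = {(2,0)}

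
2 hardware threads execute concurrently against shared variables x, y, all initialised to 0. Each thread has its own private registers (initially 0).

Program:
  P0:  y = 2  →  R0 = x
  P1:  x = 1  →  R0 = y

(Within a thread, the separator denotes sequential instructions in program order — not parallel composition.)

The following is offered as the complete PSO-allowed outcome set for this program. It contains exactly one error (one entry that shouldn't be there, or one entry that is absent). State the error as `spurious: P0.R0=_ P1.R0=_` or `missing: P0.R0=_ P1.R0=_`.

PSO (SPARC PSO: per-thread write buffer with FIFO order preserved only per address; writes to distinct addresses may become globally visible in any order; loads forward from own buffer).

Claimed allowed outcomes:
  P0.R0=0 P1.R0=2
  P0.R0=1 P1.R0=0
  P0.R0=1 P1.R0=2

outcome vector order: (P0.R0,P1.R0)
PSO (4): <0 0>, <0 2>, <1 0>, <1 2>
PSO∖claimed = {<0 0>}

missing: P0.R0=0 P1.R0=0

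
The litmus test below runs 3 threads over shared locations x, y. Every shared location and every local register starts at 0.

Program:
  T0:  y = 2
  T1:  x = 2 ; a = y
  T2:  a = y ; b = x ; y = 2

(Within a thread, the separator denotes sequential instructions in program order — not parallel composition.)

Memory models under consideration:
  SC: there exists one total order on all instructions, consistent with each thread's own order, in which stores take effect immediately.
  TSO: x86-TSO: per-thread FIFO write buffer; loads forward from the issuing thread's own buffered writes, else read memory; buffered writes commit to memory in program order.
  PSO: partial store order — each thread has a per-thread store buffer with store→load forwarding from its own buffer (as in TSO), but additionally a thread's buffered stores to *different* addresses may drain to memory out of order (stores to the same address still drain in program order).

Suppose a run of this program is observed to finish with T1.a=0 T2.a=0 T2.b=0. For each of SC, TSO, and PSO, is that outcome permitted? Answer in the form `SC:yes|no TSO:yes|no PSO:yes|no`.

outcome vector order: (T1.a,T2.a,T2.b)
SC (7): (0,0,0); (0,0,2); (0,2,2); (2,0,0); (2,0,2); (2,2,0); (2,2,2)
TSO (8): (0,0,0); (0,0,2); (0,2,0); (0,2,2); (2,0,0); (2,0,2); (2,2,0); (2,2,2)
PSO (8): (0,0,0); (0,0,2); (0,2,0); (0,2,2); (2,0,0); (2,0,2); (2,2,0); (2,2,2)
target (0,0,0) ∈ {SC,TSO,PSO}

SC:yes TSO:yes PSO:yes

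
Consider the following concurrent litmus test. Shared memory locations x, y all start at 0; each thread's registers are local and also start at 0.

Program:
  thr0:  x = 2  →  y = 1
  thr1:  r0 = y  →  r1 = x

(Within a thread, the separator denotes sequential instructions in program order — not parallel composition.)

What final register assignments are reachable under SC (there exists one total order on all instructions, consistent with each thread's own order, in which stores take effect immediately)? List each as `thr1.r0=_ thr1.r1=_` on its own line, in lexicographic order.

outcome vector order: (thr1.r0,thr1.r1)
|SC outcomes| = 3

thr1.r0=0 thr1.r1=0
thr1.r0=0 thr1.r1=2
thr1.r0=1 thr1.r1=2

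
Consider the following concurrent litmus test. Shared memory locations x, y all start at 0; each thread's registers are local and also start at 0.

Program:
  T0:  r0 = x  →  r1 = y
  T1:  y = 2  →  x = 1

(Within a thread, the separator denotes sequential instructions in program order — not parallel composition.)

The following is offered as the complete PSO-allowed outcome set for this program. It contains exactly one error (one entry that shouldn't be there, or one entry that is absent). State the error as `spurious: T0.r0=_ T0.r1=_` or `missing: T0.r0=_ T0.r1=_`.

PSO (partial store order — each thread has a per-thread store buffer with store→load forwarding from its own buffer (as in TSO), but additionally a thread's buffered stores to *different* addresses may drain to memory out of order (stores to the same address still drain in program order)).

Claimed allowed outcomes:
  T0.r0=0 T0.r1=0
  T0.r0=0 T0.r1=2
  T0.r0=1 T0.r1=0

outcome vector order: (T0.r0,T0.r1)
PSO (4): 00 02 10 12
PSO∖claimed = {12}

missing: T0.r0=1 T0.r1=2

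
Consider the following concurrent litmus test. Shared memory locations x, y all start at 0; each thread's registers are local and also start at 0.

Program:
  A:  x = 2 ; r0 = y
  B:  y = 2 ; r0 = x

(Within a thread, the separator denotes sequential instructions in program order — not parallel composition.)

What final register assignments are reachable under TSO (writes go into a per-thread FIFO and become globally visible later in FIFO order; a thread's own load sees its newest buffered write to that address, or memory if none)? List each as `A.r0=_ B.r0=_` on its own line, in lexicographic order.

A.r0=0 B.r0=0
A.r0=0 B.r0=2
A.r0=2 B.r0=0
A.r0=2 B.r0=2

outcome vector order: (A.r0,B.r0)
|TSO outcomes| = 4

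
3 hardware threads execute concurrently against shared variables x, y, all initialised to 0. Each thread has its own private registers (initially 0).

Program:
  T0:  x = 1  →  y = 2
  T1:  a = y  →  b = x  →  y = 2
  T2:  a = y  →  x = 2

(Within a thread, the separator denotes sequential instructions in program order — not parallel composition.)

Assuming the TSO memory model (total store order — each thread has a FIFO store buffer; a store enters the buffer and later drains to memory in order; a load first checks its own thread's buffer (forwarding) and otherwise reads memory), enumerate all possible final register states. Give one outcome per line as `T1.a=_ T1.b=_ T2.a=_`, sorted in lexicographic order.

T1.a=0 T1.b=0 T2.a=0
T1.a=0 T1.b=0 T2.a=2
T1.a=0 T1.b=1 T2.a=0
T1.a=0 T1.b=1 T2.a=2
T1.a=0 T1.b=2 T2.a=0
T1.a=0 T1.b=2 T2.a=2
T1.a=2 T1.b=1 T2.a=0
T1.a=2 T1.b=1 T2.a=2
T1.a=2 T1.b=2 T2.a=0
T1.a=2 T1.b=2 T2.a=2

outcome vector order: (T1.a,T1.b,T2.a)
|TSO outcomes| = 10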